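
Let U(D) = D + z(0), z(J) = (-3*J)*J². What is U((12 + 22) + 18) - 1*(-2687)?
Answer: 2739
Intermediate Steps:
z(J) = -3*J³
U(D) = D (U(D) = D - 3*0³ = D - 3*0 = D + 0 = D)
U((12 + 22) + 18) - 1*(-2687) = ((12 + 22) + 18) - 1*(-2687) = (34 + 18) + 2687 = 52 + 2687 = 2739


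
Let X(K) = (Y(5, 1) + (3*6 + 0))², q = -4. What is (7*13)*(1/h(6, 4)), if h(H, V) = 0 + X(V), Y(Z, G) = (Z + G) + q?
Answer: 91/400 ≈ 0.22750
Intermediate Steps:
Y(Z, G) = -4 + G + Z (Y(Z, G) = (Z + G) - 4 = (G + Z) - 4 = -4 + G + Z)
X(K) = 400 (X(K) = ((-4 + 1 + 5) + (3*6 + 0))² = (2 + (18 + 0))² = (2 + 18)² = 20² = 400)
h(H, V) = 400 (h(H, V) = 0 + 400 = 400)
(7*13)*(1/h(6, 4)) = (7*13)*(1/400) = 91*(1*(1/400)) = 91*(1/400) = 91/400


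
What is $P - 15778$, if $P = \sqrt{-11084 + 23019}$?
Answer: $-15778 + \sqrt{11935} \approx -15669.0$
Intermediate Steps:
$P = \sqrt{11935} \approx 109.25$
$P - 15778 = \sqrt{11935} - 15778 = -15778 + \sqrt{11935}$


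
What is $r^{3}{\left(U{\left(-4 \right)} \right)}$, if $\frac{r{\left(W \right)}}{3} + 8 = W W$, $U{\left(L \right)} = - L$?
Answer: $13824$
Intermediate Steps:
$r{\left(W \right)} = -24 + 3 W^{2}$ ($r{\left(W \right)} = -24 + 3 W W = -24 + 3 W^{2}$)
$r^{3}{\left(U{\left(-4 \right)} \right)} = \left(-24 + 3 \left(\left(-1\right) \left(-4\right)\right)^{2}\right)^{3} = \left(-24 + 3 \cdot 4^{2}\right)^{3} = \left(-24 + 3 \cdot 16\right)^{3} = \left(-24 + 48\right)^{3} = 24^{3} = 13824$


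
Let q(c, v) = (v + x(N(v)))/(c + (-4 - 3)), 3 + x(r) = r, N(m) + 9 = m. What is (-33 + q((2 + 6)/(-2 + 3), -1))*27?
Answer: -1269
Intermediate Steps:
N(m) = -9 + m
x(r) = -3 + r
q(c, v) = (-12 + 2*v)/(-7 + c) (q(c, v) = (v + (-3 + (-9 + v)))/(c + (-4 - 3)) = (v + (-12 + v))/(c - 7) = (-12 + 2*v)/(-7 + c))
(-33 + q((2 + 6)/(-2 + 3), -1))*27 = (-33 + 2*(-6 - 1)/(-7 + (2 + 6)/(-2 + 3)))*27 = (-33 + 2*(-7)/(-7 + 8/1))*27 = (-33 + 2*(-7)/(-7 + 8*1))*27 = (-33 + 2*(-7)/(-7 + 8))*27 = (-33 + 2*(-7)/1)*27 = (-33 + 2*1*(-7))*27 = (-33 - 14)*27 = -47*27 = -1269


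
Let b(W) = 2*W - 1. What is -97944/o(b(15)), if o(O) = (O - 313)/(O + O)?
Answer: 1420188/71 ≈ 20003.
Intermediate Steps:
b(W) = -1 + 2*W
o(O) = (-313 + O)/(2*O) (o(O) = (-313 + O)/((2*O)) = (-313 + O)*(1/(2*O)) = (-313 + O)/(2*O))
-97944/o(b(15)) = -97944*2*(-1 + 2*15)/(-313 + (-1 + 2*15)) = -97944*2*(-1 + 30)/(-313 + (-1 + 30)) = -97944*58/(-313 + 29) = -97944/((½)*(1/29)*(-284)) = -97944/(-142/29) = -97944*(-29/142) = 1420188/71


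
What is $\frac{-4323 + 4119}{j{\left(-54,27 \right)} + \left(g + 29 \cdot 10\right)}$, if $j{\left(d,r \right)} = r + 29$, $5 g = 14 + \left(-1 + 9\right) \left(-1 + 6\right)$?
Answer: $- \frac{255}{446} \approx -0.57175$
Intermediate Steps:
$g = \frac{54}{5}$ ($g = \frac{14 + \left(-1 + 9\right) \left(-1 + 6\right)}{5} = \frac{14 + 8 \cdot 5}{5} = \frac{14 + 40}{5} = \frac{1}{5} \cdot 54 = \frac{54}{5} \approx 10.8$)
$j{\left(d,r \right)} = 29 + r$
$\frac{-4323 + 4119}{j{\left(-54,27 \right)} + \left(g + 29 \cdot 10\right)} = \frac{-4323 + 4119}{\left(29 + 27\right) + \left(\frac{54}{5} + 29 \cdot 10\right)} = - \frac{204}{56 + \left(\frac{54}{5} + 290\right)} = - \frac{204}{56 + \frac{1504}{5}} = - \frac{204}{\frac{1784}{5}} = \left(-204\right) \frac{5}{1784} = - \frac{255}{446}$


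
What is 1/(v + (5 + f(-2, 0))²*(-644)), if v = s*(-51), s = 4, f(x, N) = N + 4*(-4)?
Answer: -1/78128 ≈ -1.2800e-5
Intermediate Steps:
f(x, N) = -16 + N (f(x, N) = N - 16 = -16 + N)
v = -204 (v = 4*(-51) = -204)
1/(v + (5 + f(-2, 0))²*(-644)) = 1/(-204 + (5 + (-16 + 0))²*(-644)) = 1/(-204 + (5 - 16)²*(-644)) = 1/(-204 + (-11)²*(-644)) = 1/(-204 + 121*(-644)) = 1/(-204 - 77924) = 1/(-78128) = -1/78128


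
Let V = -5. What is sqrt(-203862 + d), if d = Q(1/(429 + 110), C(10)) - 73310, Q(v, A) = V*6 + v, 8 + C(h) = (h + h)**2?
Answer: I*sqrt(1643530647)/77 ≈ 526.5*I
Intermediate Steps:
C(h) = -8 + 4*h**2 (C(h) = -8 + (h + h)**2 = -8 + (2*h)**2 = -8 + 4*h**2)
Q(v, A) = -30 + v (Q(v, A) = -5*6 + v = -30 + v)
d = -39530259/539 (d = (-30 + 1/(429 + 110)) - 73310 = (-30 + 1/539) - 73310 = -16169/539 - 73310 = -39530259/539 ≈ -73340.)
sqrt(-203862 + d) = sqrt(-203862 - 39530259/539) = sqrt(-149411877/539) = I*sqrt(1643530647)/77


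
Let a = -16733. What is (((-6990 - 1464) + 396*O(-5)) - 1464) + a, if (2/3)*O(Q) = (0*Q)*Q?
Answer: -26651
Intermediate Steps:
O(Q) = 0 (O(Q) = 3*((0*Q)*Q)/2 = 3*(0*Q)/2 = (3/2)*0 = 0)
(((-6990 - 1464) + 396*O(-5)) - 1464) + a = (((-6990 - 1464) + 396*0) - 1464) - 16733 = ((-8454 + 0) - 1464) - 16733 = (-8454 - 1464) - 16733 = -9918 - 16733 = -26651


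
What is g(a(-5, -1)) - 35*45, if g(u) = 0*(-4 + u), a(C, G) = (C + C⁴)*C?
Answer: -1575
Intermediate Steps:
a(C, G) = C*(C + C⁴)
g(u) = 0
g(a(-5, -1)) - 35*45 = 0 - 35*45 = 0 - 1575 = -1575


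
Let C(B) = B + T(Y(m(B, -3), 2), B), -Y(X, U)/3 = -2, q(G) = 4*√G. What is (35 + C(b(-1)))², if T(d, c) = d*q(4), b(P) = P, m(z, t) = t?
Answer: 6724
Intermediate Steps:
Y(X, U) = 6 (Y(X, U) = -3*(-2) = 6)
T(d, c) = 8*d (T(d, c) = d*(4*√4) = d*(4*2) = d*8 = 8*d)
C(B) = 48 + B (C(B) = B + 8*6 = B + 48 = 48 + B)
(35 + C(b(-1)))² = (35 + (48 - 1))² = (35 + 47)² = 82² = 6724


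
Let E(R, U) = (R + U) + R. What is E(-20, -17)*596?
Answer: -33972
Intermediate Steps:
E(R, U) = U + 2*R
E(-20, -17)*596 = (-17 + 2*(-20))*596 = (-17 - 40)*596 = -57*596 = -33972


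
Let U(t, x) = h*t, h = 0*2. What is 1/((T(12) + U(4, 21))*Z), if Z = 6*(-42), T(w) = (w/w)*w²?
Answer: -1/36288 ≈ -2.7557e-5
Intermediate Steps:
h = 0
U(t, x) = 0 (U(t, x) = 0*t = 0)
T(w) = w² (T(w) = 1*w² = w²)
Z = -252
1/((T(12) + U(4, 21))*Z) = 1/((12² + 0)*(-252)) = 1/((144 + 0)*(-252)) = 1/(144*(-252)) = 1/(-36288) = -1/36288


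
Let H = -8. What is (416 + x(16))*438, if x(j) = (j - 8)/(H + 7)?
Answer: 178704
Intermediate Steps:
x(j) = 8 - j (x(j) = (j - 8)/(-8 + 7) = (-8 + j)/(-1) = (-8 + j)*(-1) = 8 - j)
(416 + x(16))*438 = (416 + (8 - 1*16))*438 = (416 + (8 - 16))*438 = (416 - 8)*438 = 408*438 = 178704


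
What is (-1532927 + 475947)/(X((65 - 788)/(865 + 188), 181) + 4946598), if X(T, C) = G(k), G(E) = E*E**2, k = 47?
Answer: -25780/123181 ≈ -0.20929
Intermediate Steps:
G(E) = E**3
X(T, C) = 103823 (X(T, C) = 47**3 = 103823)
(-1532927 + 475947)/(X((65 - 788)/(865 + 188), 181) + 4946598) = (-1532927 + 475947)/(103823 + 4946598) = -1056980/5050421 = -1056980*1/5050421 = -25780/123181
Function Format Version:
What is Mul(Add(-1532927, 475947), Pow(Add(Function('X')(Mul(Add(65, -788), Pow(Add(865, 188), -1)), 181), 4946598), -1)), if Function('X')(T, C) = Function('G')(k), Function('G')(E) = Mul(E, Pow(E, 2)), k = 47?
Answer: Rational(-25780, 123181) ≈ -0.20929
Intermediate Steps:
Function('G')(E) = Pow(E, 3)
Function('X')(T, C) = 103823 (Function('X')(T, C) = Pow(47, 3) = 103823)
Mul(Add(-1532927, 475947), Pow(Add(Function('X')(Mul(Add(65, -788), Pow(Add(865, 188), -1)), 181), 4946598), -1)) = Mul(Add(-1532927, 475947), Pow(Add(103823, 4946598), -1)) = Mul(-1056980, Pow(5050421, -1)) = Mul(-1056980, Rational(1, 5050421)) = Rational(-25780, 123181)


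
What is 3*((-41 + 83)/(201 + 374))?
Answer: 126/575 ≈ 0.21913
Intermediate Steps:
3*((-41 + 83)/(201 + 374)) = 3*(42/575) = 126/575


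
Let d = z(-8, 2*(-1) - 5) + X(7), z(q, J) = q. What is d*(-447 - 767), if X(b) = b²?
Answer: -49774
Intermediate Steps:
d = 41 (d = -8 + 7² = -8 + 49 = 41)
d*(-447 - 767) = 41*(-447 - 767) = 41*(-1214) = -49774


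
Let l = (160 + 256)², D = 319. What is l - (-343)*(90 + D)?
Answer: 313343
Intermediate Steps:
l = 173056 (l = 416² = 173056)
l - (-343)*(90 + D) = 173056 - (-343)*(90 + 319) = 173056 - (-343)*409 = 173056 - 1*(-140287) = 173056 + 140287 = 313343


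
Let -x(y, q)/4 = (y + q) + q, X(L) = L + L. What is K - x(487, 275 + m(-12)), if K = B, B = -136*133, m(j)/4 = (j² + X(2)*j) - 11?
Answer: -11220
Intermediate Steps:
X(L) = 2*L
m(j) = -44 + 4*j² + 16*j (m(j) = 4*((j² + (2*2)*j) - 11) = 4*((j² + 4*j) - 11) = 4*(-11 + j² + 4*j) = -44 + 4*j² + 16*j)
B = -18088
K = -18088
x(y, q) = -8*q - 4*y (x(y, q) = -4*((y + q) + q) = -4*((q + y) + q) = -4*(y + 2*q) = -8*q - 4*y)
K - x(487, 275 + m(-12)) = -18088 - (-8*(275 + (-44 + 4*(-12)² + 16*(-12))) - 4*487) = -18088 - (-8*(275 + (-44 + 4*144 - 192)) - 1948) = -18088 - (-8*(275 + (-44 + 576 - 192)) - 1948) = -18088 - (-8*(275 + 340) - 1948) = -18088 - (-8*615 - 1948) = -18088 - (-4920 - 1948) = -18088 - 1*(-6868) = -18088 + 6868 = -11220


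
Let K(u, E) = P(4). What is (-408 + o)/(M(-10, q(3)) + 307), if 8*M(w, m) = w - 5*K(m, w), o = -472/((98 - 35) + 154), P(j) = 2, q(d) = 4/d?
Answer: -178016/132153 ≈ -1.3470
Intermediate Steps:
K(u, E) = 2
o = -472/217 (o = -472/(63 + 154) = -472/217 ≈ -2.1751)
M(w, m) = -5/4 + w/8 (M(w, m) = (w - 5*2)/8 = (w - 10)/8 = (-10 + w)/8 = -5/4 + w/8)
(-408 + o)/(M(-10, q(3)) + 307) = (-408 - 472/217)/((-5/4 + (⅛)*(-10)) + 307) = -89008/(217*((-5/4 - 5/4) + 307)) = -89008/(217*(-5/2 + 307)) = -89008/(217*609/2) = -89008/217*2/609 = -178016/132153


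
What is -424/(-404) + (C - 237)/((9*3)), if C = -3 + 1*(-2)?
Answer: -21580/2727 ≈ -7.9135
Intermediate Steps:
C = -5 (C = -3 - 2 = -5)
-424/(-404) + (C - 237)/((9*3)) = -424/(-404) + (-5 - 237)/((9*3)) = -424*(-1/404) - 242/27 = 106/101 - 242*1/27 = 106/101 - 242/27 = -21580/2727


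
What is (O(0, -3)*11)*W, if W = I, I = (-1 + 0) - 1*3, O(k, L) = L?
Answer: 132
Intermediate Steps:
I = -4 (I = -1 - 3 = -4)
W = -4
(O(0, -3)*11)*W = -3*11*(-4) = -33*(-4) = 132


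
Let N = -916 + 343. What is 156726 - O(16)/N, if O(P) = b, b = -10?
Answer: 89803988/573 ≈ 1.5673e+5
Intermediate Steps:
N = -573
O(P) = -10
156726 - O(16)/N = 156726 - (-10)/(-573) = 156726 - (-1)*(-10)/573 = 156726 - 1*10/573 = 156726 - 10/573 = 89803988/573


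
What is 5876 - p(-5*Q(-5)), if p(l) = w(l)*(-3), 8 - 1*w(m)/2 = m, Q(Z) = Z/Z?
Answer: 5954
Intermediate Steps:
Q(Z) = 1
w(m) = 16 - 2*m
p(l) = -48 + 6*l (p(l) = (16 - 2*l)*(-3) = -48 + 6*l)
5876 - p(-5*Q(-5)) = 5876 - (-48 + 6*(-5*1)) = 5876 - (-48 + 6*(-5)) = 5876 - (-48 - 30) = 5876 - 1*(-78) = 5876 + 78 = 5954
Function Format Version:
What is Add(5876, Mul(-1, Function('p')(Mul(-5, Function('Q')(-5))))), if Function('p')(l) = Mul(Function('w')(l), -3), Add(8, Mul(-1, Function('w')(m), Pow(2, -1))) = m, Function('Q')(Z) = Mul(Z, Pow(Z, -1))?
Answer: 5954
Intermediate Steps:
Function('Q')(Z) = 1
Function('w')(m) = Add(16, Mul(-2, m))
Function('p')(l) = Add(-48, Mul(6, l)) (Function('p')(l) = Mul(Add(16, Mul(-2, l)), -3) = Add(-48, Mul(6, l)))
Add(5876, Mul(-1, Function('p')(Mul(-5, Function('Q')(-5))))) = Add(5876, Mul(-1, Add(-48, Mul(6, Mul(-5, 1))))) = Add(5876, Mul(-1, Add(-48, Mul(6, -5)))) = Add(5876, Mul(-1, Add(-48, -30))) = Add(5876, Mul(-1, -78)) = Add(5876, 78) = 5954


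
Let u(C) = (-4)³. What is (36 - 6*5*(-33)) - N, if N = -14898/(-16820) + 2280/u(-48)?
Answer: 35683269/33640 ≈ 1060.7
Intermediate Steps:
u(C) = -64
N = -1168629/33640 (N = -14898/(-16820) + 2280/(-64) = -14898*(-1/16820) + 2280*(-1/64) = 7449/8410 - 285/8 = -1168629/33640 ≈ -34.739)
(36 - 6*5*(-33)) - N = (36 - 6*5*(-33)) - 1*(-1168629/33640) = (36 - 30*(-33)) + 1168629/33640 = (36 + 990) + 1168629/33640 = 1026 + 1168629/33640 = 35683269/33640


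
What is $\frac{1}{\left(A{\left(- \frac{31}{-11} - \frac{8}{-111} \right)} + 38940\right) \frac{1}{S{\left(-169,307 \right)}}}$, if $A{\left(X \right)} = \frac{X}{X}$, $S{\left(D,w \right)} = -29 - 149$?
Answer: $- \frac{178}{38941} \approx -0.004571$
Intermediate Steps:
$S{\left(D,w \right)} = -178$ ($S{\left(D,w \right)} = -29 - 149 = -178$)
$A{\left(X \right)} = 1$
$\frac{1}{\left(A{\left(- \frac{31}{-11} - \frac{8}{-111} \right)} + 38940\right) \frac{1}{S{\left(-169,307 \right)}}} = \frac{1}{\left(1 + 38940\right) \frac{1}{-178}} = \frac{1}{38941 \left(- \frac{1}{178}\right)} = \frac{1}{- \frac{38941}{178}} = - \frac{178}{38941}$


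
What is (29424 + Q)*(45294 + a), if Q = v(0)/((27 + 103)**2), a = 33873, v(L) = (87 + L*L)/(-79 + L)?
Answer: 3109995027773271/1335100 ≈ 2.3294e+9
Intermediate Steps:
v(L) = (87 + L**2)/(-79 + L)
Q = -87/1335100 (Q = ((87 + 0**2)/(-79 + 0))/((27 + 103)**2) = ((87 + 0)/(-79))/(130**2) = -1/79*87/16900 = -87/79*1/16900 = -87/1335100 ≈ -6.5164e-5)
(29424 + Q)*(45294 + a) = (29424 - 87/1335100)*(45294 + 33873) = (39283982313/1335100)*79167 = 3109995027773271/1335100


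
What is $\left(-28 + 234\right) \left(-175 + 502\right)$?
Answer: $67362$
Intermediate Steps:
$\left(-28 + 234\right) \left(-175 + 502\right) = 206 \cdot 327 = 67362$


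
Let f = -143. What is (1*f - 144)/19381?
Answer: -287/19381 ≈ -0.014808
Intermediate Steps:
(1*f - 144)/19381 = (1*(-143) - 144)/19381 = (-143 - 144)*(1/19381) = -287*1/19381 = -287/19381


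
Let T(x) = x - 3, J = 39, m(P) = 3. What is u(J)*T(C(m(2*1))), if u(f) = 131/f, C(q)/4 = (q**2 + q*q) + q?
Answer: 3537/13 ≈ 272.08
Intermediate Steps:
C(q) = 4*q + 8*q**2 (C(q) = 4*((q**2 + q*q) + q) = 4*((q**2 + q**2) + q) = 4*(2*q**2 + q) = 4*(q + 2*q**2) = 4*q + 8*q**2)
T(x) = -3 + x
u(J)*T(C(m(2*1))) = (131/39)*(-3 + 4*3*(1 + 2*3)) = (131*(1/39))*(-3 + 4*3*(1 + 6)) = 131*(-3 + 4*3*7)/39 = 131*(-3 + 84)/39 = (131/39)*81 = 3537/13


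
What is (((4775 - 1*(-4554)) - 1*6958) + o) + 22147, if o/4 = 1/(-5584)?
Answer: 34227127/1396 ≈ 24518.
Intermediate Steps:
o = -1/1396 (o = 4/(-5584) = 4*(-1/5584) = -1/1396 ≈ -0.00071633)
(((4775 - 1*(-4554)) - 1*6958) + o) + 22147 = (((4775 - 1*(-4554)) - 1*6958) - 1/1396) + 22147 = (((4775 + 4554) - 6958) - 1/1396) + 22147 = ((9329 - 6958) - 1/1396) + 22147 = (2371 - 1/1396) + 22147 = 3309915/1396 + 22147 = 34227127/1396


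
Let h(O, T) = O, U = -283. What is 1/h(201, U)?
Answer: 1/201 ≈ 0.0049751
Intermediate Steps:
1/h(201, U) = 1/201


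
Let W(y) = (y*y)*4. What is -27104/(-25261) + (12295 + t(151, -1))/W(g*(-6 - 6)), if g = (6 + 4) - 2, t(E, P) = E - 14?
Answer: 27358471/19400448 ≈ 1.4102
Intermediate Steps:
t(E, P) = -14 + E
g = 8 (g = 10 - 2 = 8)
W(y) = 4*y² (W(y) = y²*4 = 4*y²)
-27104/(-25261) + (12295 + t(151, -1))/W(g*(-6 - 6)) = -27104/(-25261) + (12295 + (-14 + 151))/((4*(8*(-6 - 6))²)) = -27104*(-1/25261) + (12295 + 137)/((4*(8*(-12))²)) = 27104/25261 + 12432/((4*(-96)²)) = 27104/25261 + 12432/((4*9216)) = 27104/25261 + 12432/36864 = 27104/25261 + 12432*(1/36864) = 27104/25261 + 259/768 = 27358471/19400448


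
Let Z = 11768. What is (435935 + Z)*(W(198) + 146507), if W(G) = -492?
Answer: 65371353545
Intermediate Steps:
(435935 + Z)*(W(198) + 146507) = (435935 + 11768)*(-492 + 146507) = 447703*146015 = 65371353545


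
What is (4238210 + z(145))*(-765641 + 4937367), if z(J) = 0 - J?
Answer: 17680045950190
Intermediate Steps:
z(J) = -J
(4238210 + z(145))*(-765641 + 4937367) = (4238210 - 1*145)*(-765641 + 4937367) = (4238210 - 145)*4171726 = 4238065*4171726 = 17680045950190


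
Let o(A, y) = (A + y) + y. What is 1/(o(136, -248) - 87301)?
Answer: -1/87661 ≈ -1.1408e-5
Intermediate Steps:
o(A, y) = A + 2*y
1/(o(136, -248) - 87301) = 1/((136 + 2*(-248)) - 87301) = 1/((136 - 496) - 87301) = 1/(-360 - 87301) = 1/(-87661) = -1/87661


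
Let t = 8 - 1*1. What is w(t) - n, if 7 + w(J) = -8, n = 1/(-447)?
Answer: -6704/447 ≈ -14.998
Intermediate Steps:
n = -1/447 ≈ -0.0022371
t = 7 (t = 8 - 1 = 7)
w(J) = -15 (w(J) = -7 - 8 = -15)
w(t) - n = -15 - 1*(-1/447) = -15 + 1/447 = -6704/447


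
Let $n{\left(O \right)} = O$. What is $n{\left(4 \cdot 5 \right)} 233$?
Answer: $4660$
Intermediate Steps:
$n{\left(4 \cdot 5 \right)} 233 = 4 \cdot 5 \cdot 233 = 20 \cdot 233 = 4660$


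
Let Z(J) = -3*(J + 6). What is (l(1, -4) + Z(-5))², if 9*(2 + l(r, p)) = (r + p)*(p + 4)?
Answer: 25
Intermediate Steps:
l(r, p) = -2 + (4 + p)*(p + r)/9 (l(r, p) = -2 + ((r + p)*(p + 4))/9 = -2 + ((p + r)*(4 + p))/9 = -2 + ((4 + p)*(p + r))/9 = -2 + (4 + p)*(p + r)/9)
Z(J) = -18 - 3*J (Z(J) = -3*(6 + J) = -18 - 3*J)
(l(1, -4) + Z(-5))² = ((-2 + (⅑)*(-4)² + (4/9)*(-4) + (4/9)*1 + (⅑)*(-4)*1) + (-18 - 3*(-5)))² = ((-2 + (⅑)*16 - 16/9 + 4/9 - 4/9) + (-18 + 15))² = ((-2 + 16/9 - 16/9 + 4/9 - 4/9) - 3)² = (-2 - 3)² = (-5)² = 25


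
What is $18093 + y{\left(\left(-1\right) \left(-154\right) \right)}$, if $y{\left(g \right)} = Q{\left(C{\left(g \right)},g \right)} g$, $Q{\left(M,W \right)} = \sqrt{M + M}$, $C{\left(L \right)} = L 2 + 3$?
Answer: $18093 + 154 \sqrt{622} \approx 21934.0$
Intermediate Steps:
$C{\left(L \right)} = 3 + 2 L$ ($C{\left(L \right)} = 2 L + 3 = 3 + 2 L$)
$Q{\left(M,W \right)} = \sqrt{2} \sqrt{M}$ ($Q{\left(M,W \right)} = \sqrt{2 M} = \sqrt{2} \sqrt{M}$)
$y{\left(g \right)} = g \sqrt{2} \sqrt{3 + 2 g}$ ($y{\left(g \right)} = \sqrt{2} \sqrt{3 + 2 g} g = g \sqrt{2} \sqrt{3 + 2 g}$)
$18093 + y{\left(\left(-1\right) \left(-154\right) \right)} = 18093 + \left(-1\right) \left(-154\right) \sqrt{6 + 4 \left(\left(-1\right) \left(-154\right)\right)} = 18093 + 154 \sqrt{6 + 4 \cdot 154} = 18093 + 154 \sqrt{6 + 616} = 18093 + 154 \sqrt{622}$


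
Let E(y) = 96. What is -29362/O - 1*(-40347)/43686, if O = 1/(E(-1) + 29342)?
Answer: -4195596426341/4854 ≈ -8.6436e+8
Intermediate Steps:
O = 1/29438 (O = 1/(96 + 29342) = 1/29438 ≈ 3.3970e-5)
-29362/O - 1*(-40347)/43686 = -29362/1/29438 - 1*(-40347)/43686 = -29362*29438 + 40347*(1/43686) = -864358556 + 4483/4854 = -4195596426341/4854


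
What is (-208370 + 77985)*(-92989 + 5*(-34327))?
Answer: 34503000240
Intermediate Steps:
(-208370 + 77985)*(-92989 + 5*(-34327)) = -130385*(-92989 - 171635) = -130385*(-264624) = 34503000240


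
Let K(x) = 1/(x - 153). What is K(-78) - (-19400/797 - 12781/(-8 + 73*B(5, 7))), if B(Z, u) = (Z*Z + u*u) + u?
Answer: 28811032282/1087151835 ≈ 26.501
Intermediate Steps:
B(Z, u) = u + Z² + u² (B(Z, u) = (Z² + u²) + u = u + Z² + u²)
K(x) = 1/(-153 + x)
K(-78) - (-19400/797 - 12781/(-8 + 73*B(5, 7))) = 1/(-153 - 78) - (-19400/797 - 12781/(-8 + 73*(7 + 5² + 7²))) = 1/(-231) - (-19400*1/797 - 12781/(-8 + 73*(7 + 25 + 49))) = -1/231 - (-19400/797 - 12781/(-8 + 73*81)) = -1/231 - (-19400/797 - 12781/(-8 + 5913)) = -1/231 - (-19400/797 - 12781/5905) = -1/231 - 1*(-124743457/4706285) = -1/231 + 124743457/4706285 = 28811032282/1087151835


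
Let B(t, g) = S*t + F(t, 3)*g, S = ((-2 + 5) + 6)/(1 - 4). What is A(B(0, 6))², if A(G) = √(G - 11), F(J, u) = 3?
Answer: 7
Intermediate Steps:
S = -3 (S = (3 + 6)/(-3) = 9*(-⅓) = -3)
B(t, g) = -3*t + 3*g
A(G) = √(-11 + G)
A(B(0, 6))² = (√(-11 + (-3*0 + 3*6)))² = (√(-11 + (0 + 18)))² = (√(-11 + 18))² = (√7)² = 7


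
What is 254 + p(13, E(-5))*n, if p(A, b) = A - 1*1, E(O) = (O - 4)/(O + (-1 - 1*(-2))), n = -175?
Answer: -1846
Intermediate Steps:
E(O) = (-4 + O)/(1 + O) (E(O) = (-4 + O)/(O + (-1 + 2)) = (-4 + O)/(O + 1) = (-4 + O)/(1 + O))
p(A, b) = -1 + A (p(A, b) = A - 1 = -1 + A)
254 + p(13, E(-5))*n = 254 + (-1 + 13)*(-175) = 254 + 12*(-175) = 254 - 2100 = -1846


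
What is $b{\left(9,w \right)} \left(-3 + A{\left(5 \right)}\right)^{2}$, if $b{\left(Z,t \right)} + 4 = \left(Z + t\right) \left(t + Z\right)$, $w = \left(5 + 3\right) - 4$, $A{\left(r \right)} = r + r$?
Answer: $8085$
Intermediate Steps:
$A{\left(r \right)} = 2 r$
$w = 4$ ($w = 8 - 4 = 4$)
$b{\left(Z,t \right)} = -4 + \left(Z + t\right)^{2}$ ($b{\left(Z,t \right)} = -4 + \left(Z + t\right) \left(t + Z\right) = -4 + \left(Z + t\right) \left(Z + t\right) = -4 + \left(Z + t\right)^{2}$)
$b{\left(9,w \right)} \left(-3 + A{\left(5 \right)}\right)^{2} = \left(-4 + \left(9 + 4\right)^{2}\right) \left(-3 + 2 \cdot 5\right)^{2} = \left(-4 + 13^{2}\right) \left(-3 + 10\right)^{2} = \left(-4 + 169\right) 7^{2} = 165 \cdot 49 = 8085$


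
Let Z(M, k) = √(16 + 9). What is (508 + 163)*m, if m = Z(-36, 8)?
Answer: 3355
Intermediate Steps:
Z(M, k) = 5 (Z(M, k) = √25 = 5)
m = 5
(508 + 163)*m = (508 + 163)*5 = 671*5 = 3355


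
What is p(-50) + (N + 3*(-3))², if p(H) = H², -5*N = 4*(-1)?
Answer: 64181/25 ≈ 2567.2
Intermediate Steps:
N = ⅘ (N = -4*(-1)/5 = -⅕*(-4) = ⅘ ≈ 0.80000)
p(-50) + (N + 3*(-3))² = (-50)² + (⅘ + 3*(-3))² = 2500 + (⅘ - 9)² = 2500 + (-41/5)² = 2500 + 1681/25 = 64181/25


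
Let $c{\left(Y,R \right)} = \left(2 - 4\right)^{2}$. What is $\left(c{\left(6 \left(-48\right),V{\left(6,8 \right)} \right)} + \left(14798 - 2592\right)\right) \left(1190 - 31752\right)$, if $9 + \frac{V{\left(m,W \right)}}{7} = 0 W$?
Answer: $-373162020$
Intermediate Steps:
$V{\left(m,W \right)} = -63$ ($V{\left(m,W \right)} = -63 + 7 \cdot 0 W = -63 + 7 \cdot 0 = -63 + 0 = -63$)
$c{\left(Y,R \right)} = 4$ ($c{\left(Y,R \right)} = \left(-2\right)^{2} = 4$)
$\left(c{\left(6 \left(-48\right),V{\left(6,8 \right)} \right)} + \left(14798 - 2592\right)\right) \left(1190 - 31752\right) = \left(4 + \left(14798 - 2592\right)\right) \left(1190 - 31752\right) = \left(4 + \left(14798 - 2592\right)\right) \left(-30562\right) = \left(4 + 12206\right) \left(-30562\right) = 12210 \left(-30562\right) = -373162020$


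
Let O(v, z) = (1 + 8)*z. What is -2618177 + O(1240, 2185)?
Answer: -2598512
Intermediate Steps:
O(v, z) = 9*z
-2618177 + O(1240, 2185) = -2618177 + 9*2185 = -2618177 + 19665 = -2598512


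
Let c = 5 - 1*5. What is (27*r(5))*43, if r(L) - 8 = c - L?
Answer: 3483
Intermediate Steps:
c = 0 (c = 5 - 5 = 0)
r(L) = 8 - L (r(L) = 8 + (0 - L) = 8 - L)
(27*r(5))*43 = (27*(8 - 1*5))*43 = (27*(8 - 5))*43 = (27*3)*43 = 81*43 = 3483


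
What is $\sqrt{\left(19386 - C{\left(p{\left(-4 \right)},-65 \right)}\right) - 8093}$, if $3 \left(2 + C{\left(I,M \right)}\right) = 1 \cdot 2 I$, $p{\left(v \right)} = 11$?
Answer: $\frac{\sqrt{101589}}{3} \approx 106.24$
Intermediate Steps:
$C{\left(I,M \right)} = -2 + \frac{2 I}{3}$ ($C{\left(I,M \right)} = -2 + \frac{1 \cdot 2 I}{3} = -2 + \frac{2 I}{3}$)
$\sqrt{\left(19386 - C{\left(p{\left(-4 \right)},-65 \right)}\right) - 8093} = \sqrt{\left(19386 - \left(-2 + \frac{2}{3} \cdot 11\right)\right) - 8093} = \sqrt{\left(19386 - \left(-2 + \frac{22}{3}\right)\right) - 8093} = \sqrt{\left(19386 - \frac{16}{3}\right) - 8093} = \sqrt{\frac{58142}{3} - 8093} = \sqrt{\frac{33863}{3}} = \frac{\sqrt{101589}}{3}$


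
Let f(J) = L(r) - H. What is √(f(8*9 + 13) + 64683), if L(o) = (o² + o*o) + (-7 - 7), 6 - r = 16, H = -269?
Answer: √65138 ≈ 255.22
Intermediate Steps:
r = -10 (r = 6 - 1*16 = 6 - 16 = -10)
L(o) = -14 + 2*o² (L(o) = (o² + o²) - 14 = 2*o² - 14 = -14 + 2*o²)
f(J) = 455 (f(J) = (-14 + 2*(-10)²) - 1*(-269) = (-14 + 2*100) + 269 = (-14 + 200) + 269 = 186 + 269 = 455)
√(f(8*9 + 13) + 64683) = √(455 + 64683) = √65138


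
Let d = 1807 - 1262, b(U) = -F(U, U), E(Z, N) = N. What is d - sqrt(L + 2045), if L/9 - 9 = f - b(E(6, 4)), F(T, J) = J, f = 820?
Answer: 545 - sqrt(9542) ≈ 447.32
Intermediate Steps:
b(U) = -U
d = 545
L = 7497 (L = 81 + 9*(820 - (-1)*4) = 81 + 9*(820 - 1*(-4)) = 81 + 9*(820 + 4) = 81 + 9*824 = 81 + 7416 = 7497)
d - sqrt(L + 2045) = 545 - sqrt(7497 + 2045) = 545 - sqrt(9542)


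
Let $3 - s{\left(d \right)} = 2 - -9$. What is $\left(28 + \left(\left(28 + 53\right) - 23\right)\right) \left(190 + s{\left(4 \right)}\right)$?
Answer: $15652$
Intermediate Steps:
$s{\left(d \right)} = -8$ ($s{\left(d \right)} = 3 - \left(2 - -9\right) = 3 - \left(2 + 9\right) = 3 - 11 = -8$)
$\left(28 + \left(\left(28 + 53\right) - 23\right)\right) \left(190 + s{\left(4 \right)}\right) = \left(28 + \left(\left(28 + 53\right) - 23\right)\right) \left(190 - 8\right) = \left(28 + \left(81 + \left(-71 + 48\right)\right)\right) 182 = \left(28 + \left(81 - 23\right)\right) 182 = \left(28 + 58\right) 182 = 86 \cdot 182 = 15652$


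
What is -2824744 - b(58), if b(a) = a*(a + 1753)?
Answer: -2929782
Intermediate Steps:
b(a) = a*(1753 + a)
-2824744 - b(58) = -2824744 - 58*(1753 + 58) = -2824744 - 58*1811 = -2824744 - 1*105038 = -2824744 - 105038 = -2929782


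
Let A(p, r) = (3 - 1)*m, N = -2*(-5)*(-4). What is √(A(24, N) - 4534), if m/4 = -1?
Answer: I*√4542 ≈ 67.394*I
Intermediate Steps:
m = -4 (m = 4*(-1) = -4)
N = -40 (N = 10*(-4) = -40)
A(p, r) = -8 (A(p, r) = (3 - 1)*(-4) = 2*(-4) = -8)
√(A(24, N) - 4534) = √(-8 - 4534) = √(-4542) = I*√4542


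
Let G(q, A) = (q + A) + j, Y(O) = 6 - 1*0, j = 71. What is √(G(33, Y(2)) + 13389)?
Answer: √13499 ≈ 116.19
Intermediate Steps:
Y(O) = 6 (Y(O) = 6 + 0 = 6)
G(q, A) = 71 + A + q (G(q, A) = (q + A) + 71 = (A + q) + 71 = 71 + A + q)
√(G(33, Y(2)) + 13389) = √((71 + 6 + 33) + 13389) = √(110 + 13389) = √13499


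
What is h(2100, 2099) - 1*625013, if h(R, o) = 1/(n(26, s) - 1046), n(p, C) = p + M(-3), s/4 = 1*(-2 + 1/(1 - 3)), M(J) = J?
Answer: -639388300/1023 ≈ -6.2501e+5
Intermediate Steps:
s = -10 (s = 4*(1*(-2 + 1/(1 - 3))) = 4*(1*(-2 + 1/(-2))) = 4*(1*(-2 - ½)) = 4*(1*(-5/2)) = 4*(-5/2) = -10)
n(p, C) = -3 + p (n(p, C) = p - 3 = -3 + p)
h(R, o) = -1/1023 (h(R, o) = 1/((-3 + 26) - 1046) = 1/(23 - 1046) = 1/(-1023) = -1/1023)
h(2100, 2099) - 1*625013 = -1/1023 - 1*625013 = -1/1023 - 625013 = -639388300/1023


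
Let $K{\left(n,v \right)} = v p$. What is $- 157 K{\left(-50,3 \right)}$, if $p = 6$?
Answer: $-2826$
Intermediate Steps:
$K{\left(n,v \right)} = 6 v$ ($K{\left(n,v \right)} = v 6 = 6 v$)
$- 157 K{\left(-50,3 \right)} = - 157 \cdot 6 \cdot 3 = \left(-157\right) 18 = -2826$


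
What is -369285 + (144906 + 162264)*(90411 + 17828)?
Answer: 33247404345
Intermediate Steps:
-369285 + (144906 + 162264)*(90411 + 17828) = -369285 + 307170*108239 = -369285 + 33247773630 = 33247404345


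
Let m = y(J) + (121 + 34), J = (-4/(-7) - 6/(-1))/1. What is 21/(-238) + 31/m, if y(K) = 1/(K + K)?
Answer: 54167/485078 ≈ 0.11167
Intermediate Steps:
J = 46/7 (J = (-4*(-⅐) - 6*(-1))*1 = (4/7 + 6)*1 = (46/7)*1 = 46/7 ≈ 6.5714)
y(K) = 1/(2*K)
m = 14267/92 (m = 1/(2*(46/7)) + (121 + 34) = (½)*(7/46) + 155 = 7/92 + 155 = 14267/92 ≈ 155.08)
21/(-238) + 31/m = 21/(-238) + 31/(14267/92) = 21*(-1/238) + 31*(92/14267) = -3/34 + 2852/14267 = 54167/485078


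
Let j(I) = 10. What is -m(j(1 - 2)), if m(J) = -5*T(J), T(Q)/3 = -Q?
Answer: -150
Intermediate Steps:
T(Q) = -3*Q (T(Q) = 3*(-Q) = -3*Q)
m(J) = 15*J (m(J) = -(-15)*J = 15*J)
-m(j(1 - 2)) = -15*10 = -1*150 = -150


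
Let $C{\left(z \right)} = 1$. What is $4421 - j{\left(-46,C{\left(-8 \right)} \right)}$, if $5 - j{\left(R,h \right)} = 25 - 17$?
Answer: $4424$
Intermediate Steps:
$j{\left(R,h \right)} = -3$ ($j{\left(R,h \right)} = 5 - \left(25 - 17\right) = 5 - 8 = -3$)
$4421 - j{\left(-46,C{\left(-8 \right)} \right)} = 4421 - -3 = 4421 + 3 = 4424$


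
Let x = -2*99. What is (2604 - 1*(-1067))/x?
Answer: -3671/198 ≈ -18.540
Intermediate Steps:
x = -198
(2604 - 1*(-1067))/x = (2604 - 1*(-1067))/(-198) = (2604 + 1067)*(-1/198) = 3671*(-1/198) = -3671/198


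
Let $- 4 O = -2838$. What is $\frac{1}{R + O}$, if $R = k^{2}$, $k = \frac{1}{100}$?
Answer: $\frac{10000}{7095001} \approx 0.0014094$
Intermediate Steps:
$O = \frac{1419}{2}$ ($O = \left(- \frac{1}{4}\right) \left(-2838\right) = \frac{1419}{2} \approx 709.5$)
$k = \frac{1}{100} \approx 0.01$
$R = \frac{1}{10000}$ ($R = \left(\frac{1}{100}\right)^{2} = \frac{1}{10000} \approx 0.0001$)
$\frac{1}{R + O} = \frac{1}{\frac{1}{10000} + \frac{1419}{2}} = \frac{1}{\frac{7095001}{10000}} = \frac{10000}{7095001}$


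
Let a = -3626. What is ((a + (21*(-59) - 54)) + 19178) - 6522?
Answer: 7737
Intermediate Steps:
((a + (21*(-59) - 54)) + 19178) - 6522 = ((-3626 + (21*(-59) - 54)) + 19178) - 6522 = ((-3626 + (-1239 - 54)) + 19178) - 6522 = ((-3626 - 1293) + 19178) - 6522 = (-4919 + 19178) - 6522 = 14259 - 6522 = 7737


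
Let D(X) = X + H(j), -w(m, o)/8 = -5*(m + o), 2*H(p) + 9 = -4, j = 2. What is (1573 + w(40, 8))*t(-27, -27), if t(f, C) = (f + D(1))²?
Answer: 14757925/4 ≈ 3.6895e+6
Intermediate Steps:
H(p) = -13/2 (H(p) = -9/2 + (½)*(-4) = -9/2 - 2 = -13/2)
w(m, o) = 40*m + 40*o (w(m, o) = -(-40)*(m + o) = -8*(-5*m - 5*o) = 40*m + 40*o)
D(X) = -13/2 + X (D(X) = X - 13/2 = -13/2 + X)
t(f, C) = (-11/2 + f)² (t(f, C) = (f + (-13/2 + 1))² = (f - 11/2)² = (-11/2 + f)²)
(1573 + w(40, 8))*t(-27, -27) = (1573 + (40*40 + 40*8))*((-11 + 2*(-27))²/4) = (1573 + (1600 + 320))*((-11 - 54)²/4) = (1573 + 1920)*((¼)*(-65)²) = 3493*((¼)*4225) = 3493*(4225/4) = 14757925/4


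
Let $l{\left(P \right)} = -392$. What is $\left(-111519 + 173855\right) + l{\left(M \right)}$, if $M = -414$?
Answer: $61944$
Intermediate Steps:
$\left(-111519 + 173855\right) + l{\left(M \right)} = \left(-111519 + 173855\right) - 392 = 62336 - 392 = 61944$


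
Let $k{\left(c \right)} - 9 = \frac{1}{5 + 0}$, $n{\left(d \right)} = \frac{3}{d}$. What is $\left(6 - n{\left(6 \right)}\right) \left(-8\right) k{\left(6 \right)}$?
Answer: $- \frac{2024}{5} \approx -404.8$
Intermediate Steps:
$k{\left(c \right)} = \frac{46}{5}$ ($k{\left(c \right)} = 9 + \frac{1}{5 + 0} = 9 + \frac{1}{5} = \frac{46}{5}$)
$\left(6 - n{\left(6 \right)}\right) \left(-8\right) k{\left(6 \right)} = \left(6 - \frac{3}{6}\right) \left(-8\right) \frac{46}{5} = \left(6 - 3 \cdot \frac{1}{6}\right) \left(-8\right) \frac{46}{5} = \left(6 - \frac{1}{2}\right) \left(-8\right) \frac{46}{5} = \frac{11}{2} \left(-8\right) \frac{46}{5} = \left(-44\right) \frac{46}{5} = - \frac{2024}{5}$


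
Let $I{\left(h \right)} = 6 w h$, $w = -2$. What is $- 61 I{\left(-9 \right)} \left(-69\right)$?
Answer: $454572$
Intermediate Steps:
$I{\left(h \right)} = - 12 h$ ($I{\left(h \right)} = 6 \left(-2\right) h = - 12 h$)
$- 61 I{\left(-9 \right)} \left(-69\right) = - 61 \left(\left(-12\right) \left(-9\right)\right) \left(-69\right) = \left(-61\right) 108 \left(-69\right) = \left(-6588\right) \left(-69\right) = 454572$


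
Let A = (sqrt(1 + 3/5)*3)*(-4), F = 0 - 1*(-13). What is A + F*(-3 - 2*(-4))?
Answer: 65 - 24*sqrt(10)/5 ≈ 49.821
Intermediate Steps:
F = 13 (F = 0 + 13 = 13)
A = -24*sqrt(10)/5 (A = (sqrt(1 + 3*(1/5))*3)*(-4) = (sqrt(1 + 3/5)*3)*(-4) = (sqrt(8/5)*3)*(-4) = ((2*sqrt(10)/5)*3)*(-4) = (6*sqrt(10)/5)*(-4) = -24*sqrt(10)/5 ≈ -15.179)
A + F*(-3 - 2*(-4)) = -24*sqrt(10)/5 + 13*(-3 - 2*(-4)) = -24*sqrt(10)/5 + 13*(-3 + 8) = -24*sqrt(10)/5 + 13*5 = -24*sqrt(10)/5 + 65 = 65 - 24*sqrt(10)/5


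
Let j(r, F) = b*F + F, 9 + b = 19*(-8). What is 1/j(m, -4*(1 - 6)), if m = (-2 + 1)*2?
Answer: -1/3200 ≈ -0.00031250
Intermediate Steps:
b = -161 (b = -9 + 19*(-8) = -9 - 152 = -161)
m = -2 (m = -1*2 = -2)
j(r, F) = -160*F (j(r, F) = -161*F + F = -160*F)
1/j(m, -4*(1 - 6)) = 1/(-(-640)*(1 - 6)) = 1/(-(-640)*(-5)) = 1/(-160*20) = 1/(-3200) = -1/3200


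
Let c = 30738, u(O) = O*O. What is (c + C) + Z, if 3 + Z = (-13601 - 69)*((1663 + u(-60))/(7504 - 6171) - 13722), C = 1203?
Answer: 250014421564/1333 ≈ 1.8756e+8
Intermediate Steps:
u(O) = O**2
Z = 249971844211/1333 (Z = -3 + (-13601 - 69)*((1663 + (-60)**2)/(7504 - 6171) - 13722) = -3 - 13670*((1663 + 3600)/1333 - 13722) = -3 - 13670*(5263*(1/1333) - 13722) = -3 - 13670*(5263/1333 - 13722) = -3 - 13670*(-18286163/1333) = -3 + 249971848210/1333 = 249971844211/1333 ≈ 1.8753e+8)
(c + C) + Z = (30738 + 1203) + 249971844211/1333 = 31941 + 249971844211/1333 = 250014421564/1333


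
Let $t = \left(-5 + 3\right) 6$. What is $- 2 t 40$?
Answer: $960$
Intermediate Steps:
$t = -12$ ($t = \left(-2\right) 6 = -12$)
$- 2 t 40 = \left(-2\right) \left(-12\right) 40 = 24 \cdot 40 = 960$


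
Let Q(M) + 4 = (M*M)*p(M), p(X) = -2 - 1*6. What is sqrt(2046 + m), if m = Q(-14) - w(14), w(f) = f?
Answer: 2*sqrt(115) ≈ 21.448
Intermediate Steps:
p(X) = -8 (p(X) = -2 - 6 = -8)
Q(M) = -4 - 8*M**2 (Q(M) = -4 + (M*M)*(-8) = -4 + M**2*(-8) = -4 - 8*M**2)
m = -1586 (m = (-4 - 8*(-14)**2) - 1*14 = (-4 - 8*196) - 14 = (-4 - 1568) - 14 = -1572 - 14 = -1586)
sqrt(2046 + m) = sqrt(2046 - 1586) = sqrt(460) = 2*sqrt(115)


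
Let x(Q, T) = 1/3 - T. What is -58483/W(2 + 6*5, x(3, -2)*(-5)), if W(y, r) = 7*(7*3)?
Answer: -58483/147 ≈ -397.84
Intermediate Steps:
x(Q, T) = ⅓ - T
W(y, r) = 147 (W(y, r) = 7*21 = 147)
-58483/W(2 + 6*5, x(3, -2)*(-5)) = -58483/147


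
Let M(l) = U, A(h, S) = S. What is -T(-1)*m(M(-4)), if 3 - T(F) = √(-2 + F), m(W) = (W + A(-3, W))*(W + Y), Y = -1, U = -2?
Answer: -36 + 12*I*√3 ≈ -36.0 + 20.785*I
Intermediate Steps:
M(l) = -2
m(W) = 2*W*(-1 + W) (m(W) = (W + W)*(W - 1) = (2*W)*(-1 + W) = 2*W*(-1 + W))
T(F) = 3 - √(-2 + F)
-T(-1)*m(M(-4)) = -(3 - √(-2 - 1))*2*(-2)*(-1 - 2) = -(3 - √(-3))*2*(-2)*(-3) = -(3 - I*√3)*12 = -(36 - 12*I*√3) = -36 + 12*I*√3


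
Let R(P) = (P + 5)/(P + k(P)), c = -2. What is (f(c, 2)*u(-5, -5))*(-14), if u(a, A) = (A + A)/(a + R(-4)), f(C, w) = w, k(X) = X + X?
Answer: -3360/61 ≈ -55.082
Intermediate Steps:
k(X) = 2*X
R(P) = (5 + P)/(3*P) (R(P) = (P + 5)/(P + 2*P) = (5 + P)/((3*P)) = (5 + P)*(1/(3*P)) = (5 + P)/(3*P))
u(a, A) = 2*A/(-1/12 + a) (u(a, A) = (A + A)/(a + (⅓)*(5 - 4)/(-4)) = (2*A)/(a + (⅓)*(-¼)*1) = (2*A)/(a - 1/12) = (2*A)/(-1/12 + a) = 2*A/(-1/12 + a))
(f(c, 2)*u(-5, -5))*(-14) = (2*(24*(-5)/(-1 + 12*(-5))))*(-14) = (2*(24*(-5)/(-1 - 60)))*(-14) = (2*(24*(-5)/(-61)))*(-14) = (2*(24*(-5)*(-1/61)))*(-14) = (2*(120/61))*(-14) = (240/61)*(-14) = -3360/61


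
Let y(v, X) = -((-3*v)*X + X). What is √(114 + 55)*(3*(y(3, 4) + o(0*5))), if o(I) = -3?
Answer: 1131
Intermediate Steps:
y(v, X) = -X + 3*X*v (y(v, X) = -(-3*X*v + X) = -(X - 3*X*v) = -X + 3*X*v)
√(114 + 55)*(3*(y(3, 4) + o(0*5))) = √(114 + 55)*(3*(4*(-1 + 3*3) - 3)) = √169*(3*(4*(-1 + 9) - 3)) = 13*(3*(4*8 - 3)) = 13*(3*(32 - 3)) = 13*(3*29) = 13*87 = 1131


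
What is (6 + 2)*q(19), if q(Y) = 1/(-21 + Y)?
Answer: -4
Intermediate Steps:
(6 + 2)*q(19) = (6 + 2)/(-21 + 19) = 8/(-2) = 8*(-½) = -4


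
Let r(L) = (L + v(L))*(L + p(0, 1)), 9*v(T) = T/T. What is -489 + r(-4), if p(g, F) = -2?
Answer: -1397/3 ≈ -465.67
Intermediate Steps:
v(T) = ⅑ (v(T) = (T/T)/9 = (⅑)*1 = ⅑)
r(L) = (-2 + L)*(⅑ + L) (r(L) = (L + ⅑)*(L - 2) = (⅑ + L)*(-2 + L) = (-2 + L)*(⅑ + L))
-489 + r(-4) = -489 + (-2/9 + (-4)² - 17/9*(-4)) = -489 + (-2/9 + 16 + 68/9) = -489 + 70/3 = -1397/3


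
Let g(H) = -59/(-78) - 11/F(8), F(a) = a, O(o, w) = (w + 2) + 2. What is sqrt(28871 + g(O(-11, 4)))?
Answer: sqrt(702589602)/156 ≈ 169.91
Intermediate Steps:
O(o, w) = 4 + w (O(o, w) = (2 + w) + 2 = 4 + w)
g(H) = -193/312 (g(H) = -59/(-78) - 11/8 = -59*(-1/78) - 11*1/8 = 59/78 - 11/8 = -193/312)
sqrt(28871 + g(O(-11, 4))) = sqrt(28871 - 193/312) = sqrt(9007559/312) = sqrt(702589602)/156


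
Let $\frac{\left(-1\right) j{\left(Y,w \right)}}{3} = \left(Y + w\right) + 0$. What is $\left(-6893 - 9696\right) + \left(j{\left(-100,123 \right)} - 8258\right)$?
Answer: $-24916$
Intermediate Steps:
$j{\left(Y,w \right)} = - 3 Y - 3 w$ ($j{\left(Y,w \right)} = - 3 \left(\left(Y + w\right) + 0\right) = - 3 \left(Y + w\right) = - 3 Y - 3 w$)
$\left(-6893 - 9696\right) + \left(j{\left(-100,123 \right)} - 8258\right) = \left(-6893 - 9696\right) - 8327 = -16589 + \left(\left(300 - 369\right) - 8258\right) = -16589 - 8327 = -24916$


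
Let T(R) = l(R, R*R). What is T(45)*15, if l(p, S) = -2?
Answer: -30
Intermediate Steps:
T(R) = -2
T(45)*15 = -2*15 = -30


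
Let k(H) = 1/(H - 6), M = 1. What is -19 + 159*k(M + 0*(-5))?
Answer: -254/5 ≈ -50.800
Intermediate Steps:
k(H) = 1/(-6 + H)
-19 + 159*k(M + 0*(-5)) = -19 + 159/(-6 + (1 + 0*(-5))) = -19 + 159/(-6 + (1 + 0)) = -19 + 159/(-6 + 1) = -19 + 159/(-5) = -19 + 159*(-⅕) = -19 - 159/5 = -254/5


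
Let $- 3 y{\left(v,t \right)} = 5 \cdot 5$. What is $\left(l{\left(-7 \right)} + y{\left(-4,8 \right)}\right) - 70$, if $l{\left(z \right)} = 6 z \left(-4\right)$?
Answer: $\frac{269}{3} \approx 89.667$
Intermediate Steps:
$l{\left(z \right)} = - 24 z$
$y{\left(v,t \right)} = - \frac{25}{3}$ ($y{\left(v,t \right)} = - \frac{5 \cdot 5}{3} = \left(- \frac{1}{3}\right) 25 = - \frac{25}{3}$)
$\left(l{\left(-7 \right)} + y{\left(-4,8 \right)}\right) - 70 = \left(\left(-24\right) \left(-7\right) - \frac{25}{3}\right) - 70 = \left(168 - \frac{25}{3}\right) - 70 = \frac{479}{3} - 70 = \frac{269}{3}$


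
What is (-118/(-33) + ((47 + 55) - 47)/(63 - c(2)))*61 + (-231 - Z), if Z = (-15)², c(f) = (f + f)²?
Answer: -258235/1551 ≈ -166.50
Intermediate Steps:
c(f) = 4*f² (c(f) = (2*f)² = 4*f²)
Z = 225
(-118/(-33) + ((47 + 55) - 47)/(63 - c(2)))*61 + (-231 - Z) = (-118/(-33) + ((47 + 55) - 47)/(63 - 4*2²))*61 + (-231 - 1*225) = (-118*(-1/33) + (102 - 47)/(63 - 4*4))*61 + (-231 - 225) = (118/33 + 55/(63 - 1*16))*61 - 456 = (118/33 + 55/(63 - 16))*61 - 456 = (118/33 + 55/47)*61 - 456 = (7361/1551)*61 - 456 = 449021/1551 - 456 = -258235/1551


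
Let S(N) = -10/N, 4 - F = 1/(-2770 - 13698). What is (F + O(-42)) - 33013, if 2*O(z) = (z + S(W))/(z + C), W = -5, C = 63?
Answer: -11415765791/345828 ≈ -33010.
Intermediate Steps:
F = 65873/16468 (F = 4 - 1/(-2770 - 13698) = 4 - 1/(-16468) = 4 - 1*(-1/16468) = 4 + 1/16468 = 65873/16468 ≈ 4.0001)
O(z) = (2 + z)/(2*(63 + z)) (O(z) = ((z - 10/(-5))/(z + 63))/2 = ((z - 10*(-⅕))/(63 + z))/2 = ((z + 2)/(63 + z))/2 = ((2 + z)/(63 + z))/2 = (2 + z)/(2*(63 + z)))
(F + O(-42)) - 33013 = (65873/16468 + (2 - 42)/(2*(63 - 42))) - 33013 = (65873/16468 + (½)*(-40)/21) - 33013 = (65873/16468 + (½)*(1/21)*(-40)) - 33013 = (65873/16468 - 20/21) - 33013 = 1053973/345828 - 33013 = -11415765791/345828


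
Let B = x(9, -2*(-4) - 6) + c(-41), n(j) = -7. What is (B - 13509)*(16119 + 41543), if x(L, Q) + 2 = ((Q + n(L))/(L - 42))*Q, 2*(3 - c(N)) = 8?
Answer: -2337334412/3 ≈ -7.7911e+8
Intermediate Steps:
c(N) = -1 (c(N) = 3 - ½*8 = 3 - 4 = -1)
x(L, Q) = -2 + Q*(-7 + Q)/(-42 + L) (x(L, Q) = -2 + ((Q - 7)/(L - 42))*Q = -2 + ((-7 + Q)/(-42 + L))*Q = -2 + Q*(-7 + Q)/(-42 + L))
B = -89/33 (B = (84 + (-2*(-4) - 6)² - 7*(-2*(-4) - 6) - 2*9)/(-42 + 9) - 1 = (84 + (8 - 6)² - 7*(8 - 6) - 18)/(-33) - 1 = -(84 + 2² - 7*2 - 18)/33 - 1 = -(84 + 4 - 14 - 18)/33 - 1 = -1/33*56 - 1 = -56/33 - 1 = -89/33 ≈ -2.6970)
(B - 13509)*(16119 + 41543) = (-89/33 - 13509)*(16119 + 41543) = -445886/33*57662 = -2337334412/3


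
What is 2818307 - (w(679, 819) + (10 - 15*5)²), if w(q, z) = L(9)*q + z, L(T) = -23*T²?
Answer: 4078240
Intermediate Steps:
w(q, z) = z - 1863*q (w(q, z) = (-23*9²)*q + z = (-23*81)*q + z = -1863*q + z = z - 1863*q)
2818307 - (w(679, 819) + (10 - 15*5)²) = 2818307 - ((819 - 1863*679) + (10 - 15*5)²) = 2818307 - ((819 - 1264977) + (10 - 75)²) = 2818307 - (-1264158 + (-65)²) = 2818307 - (-1264158 + 4225) = 2818307 - 1*(-1259933) = 2818307 + 1259933 = 4078240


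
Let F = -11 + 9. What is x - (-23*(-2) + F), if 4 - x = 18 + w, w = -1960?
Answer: 1902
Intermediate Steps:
F = -2
x = 1946 (x = 4 - (18 - 1960) = 4 - 1*(-1942) = 4 + 1942 = 1946)
x - (-23*(-2) + F) = 1946 - (-23*(-2) - 2) = 1946 - (46 - 2) = 1946 - 1*44 = 1946 - 44 = 1902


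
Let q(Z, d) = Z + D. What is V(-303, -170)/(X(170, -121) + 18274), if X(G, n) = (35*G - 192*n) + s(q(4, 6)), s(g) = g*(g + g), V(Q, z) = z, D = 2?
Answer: -85/23764 ≈ -0.0035768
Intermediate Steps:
q(Z, d) = 2 + Z (q(Z, d) = Z + 2 = 2 + Z)
s(g) = 2*g² (s(g) = g*(2*g) = 2*g²)
X(G, n) = 72 - 192*n + 35*G (X(G, n) = (35*G - 192*n) + 2*(2 + 4)² = (-192*n + 35*G) + 2*6² = (-192*n + 35*G) + 2*36 = (-192*n + 35*G) + 72 = 72 - 192*n + 35*G)
V(-303, -170)/(X(170, -121) + 18274) = -170/((72 - 192*(-121) + 35*170) + 18274) = -170/((72 + 23232 + 5950) + 18274) = -170/(29254 + 18274) = -170/47528 = -170*1/47528 = -85/23764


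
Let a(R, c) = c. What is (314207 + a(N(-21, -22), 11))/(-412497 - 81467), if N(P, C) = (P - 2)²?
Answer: -157109/246982 ≈ -0.63612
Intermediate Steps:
N(P, C) = (-2 + P)²
(314207 + a(N(-21, -22), 11))/(-412497 - 81467) = (314207 + 11)/(-412497 - 81467) = 314218/(-493964) = 314218*(-1/493964) = -157109/246982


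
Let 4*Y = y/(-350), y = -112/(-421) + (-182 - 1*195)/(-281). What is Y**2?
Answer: 36171855721/27430448137960000 ≈ 1.3187e-6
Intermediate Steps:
y = 190189/118301 (y = -112*(-1/421) + (-182 - 195)*(-1/281) = 112/421 - 377*(-1/281) = 112/421 + 377/281 = 190189/118301 ≈ 1.6077)
Y = -190189/165621400 (Y = ((190189/118301)/(-350))/4 = ((190189/118301)*(-1/350))/4 = (1/4)*(-190189/41405350) = -190189/165621400 ≈ -0.0011483)
Y**2 = (-190189/165621400)**2 = 36171855721/27430448137960000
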